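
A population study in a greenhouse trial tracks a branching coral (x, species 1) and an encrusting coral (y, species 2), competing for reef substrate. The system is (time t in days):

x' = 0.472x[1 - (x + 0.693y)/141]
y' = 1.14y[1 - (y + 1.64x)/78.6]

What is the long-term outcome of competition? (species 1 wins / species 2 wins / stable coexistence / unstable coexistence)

species 1 excludes species 2

Compare the nullcline intercepts: K1/α12 = 141/0.693 = 203 > K2 = 78.6; K2/α21 = 78.6/1.64 = 47.9 < K1 = 141.
Since the inequalities point opposite ways, species 1 can invade but species 2 cannot.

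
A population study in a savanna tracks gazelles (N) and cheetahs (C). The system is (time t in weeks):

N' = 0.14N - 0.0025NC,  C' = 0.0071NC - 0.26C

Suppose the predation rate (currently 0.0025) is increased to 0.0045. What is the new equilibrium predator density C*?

At the interior fixed point, setting dN/dt = 0 with N > 0 fixes C* = (prey growth rate)/(NC coefficient) — independent of the other coefficients.
With the change, C* = 0.14/0.0045 = 31.1; it falls from 56.

C* ≈ 31.1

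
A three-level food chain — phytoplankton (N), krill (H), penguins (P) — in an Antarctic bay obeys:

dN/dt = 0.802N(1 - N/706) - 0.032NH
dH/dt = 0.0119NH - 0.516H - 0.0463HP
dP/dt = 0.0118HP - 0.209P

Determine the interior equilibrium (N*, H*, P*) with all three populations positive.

N* ≈ 207, H* ≈ 17.7, P* ≈ 42.1

From dP/dt = 0: 0.0118H* = 0.209, so H* = 17.7.
From dN/dt = 0: 0.802(1 - N*/706) = 0.032·17.7, giving N* = 706·(1 - 0.707) = 207.
From dH/dt = 0: 0.0119·207 - 0.516 = 0.0463P*, so P* = 1.95/0.0463 = 42.1.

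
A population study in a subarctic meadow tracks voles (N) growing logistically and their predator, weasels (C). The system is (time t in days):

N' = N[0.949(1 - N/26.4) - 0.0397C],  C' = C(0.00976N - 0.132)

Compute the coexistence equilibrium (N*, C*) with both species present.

From dC/dt = 0 with C > 0: 0.00976N* = 0.132, so N* = 13.5.
Substitute into dN/dt = 0: 0.949(1 - 13.5/26.4) = 0.0397C*.
The bracket is 0.488, giving C* = 0.463/0.0397 = 11.7.

N* ≈ 13.5, C* ≈ 11.7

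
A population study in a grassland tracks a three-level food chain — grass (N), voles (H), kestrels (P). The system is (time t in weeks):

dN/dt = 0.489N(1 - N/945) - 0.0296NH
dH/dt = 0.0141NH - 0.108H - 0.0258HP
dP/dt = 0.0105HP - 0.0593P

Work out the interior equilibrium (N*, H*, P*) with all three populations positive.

From dP/dt = 0: 0.0105H* = 0.0593, so H* = 5.65.
From dN/dt = 0: 0.489(1 - N*/945) = 0.0296·5.65, giving N* = 945·(1 - 0.342) = 622.
From dH/dt = 0: 0.0141·622 - 0.108 = 0.0258P*, so P* = 8.66/0.0258 = 336.

N* ≈ 622, H* ≈ 5.65, P* ≈ 336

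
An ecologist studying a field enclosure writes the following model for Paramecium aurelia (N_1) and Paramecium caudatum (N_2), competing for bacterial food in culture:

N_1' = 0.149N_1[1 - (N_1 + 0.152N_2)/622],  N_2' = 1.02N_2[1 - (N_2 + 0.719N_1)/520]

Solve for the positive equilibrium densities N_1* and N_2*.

N_1* ≈ 610, N_2* ≈ 81.7

Setting both brackets to zero gives the nullclines N_1 + 0.152N_2 = 622 and 0.719N_1 + N_2 = 520.
Substituting N_2 = 520 - 0.719N_1 into the first: N_1(1 - 0.152·0.719) = 622 - 0.152·520.
So N_1* = 543/0.891 = 610, and then N_2* = 520 - 0.719·610 = 81.7.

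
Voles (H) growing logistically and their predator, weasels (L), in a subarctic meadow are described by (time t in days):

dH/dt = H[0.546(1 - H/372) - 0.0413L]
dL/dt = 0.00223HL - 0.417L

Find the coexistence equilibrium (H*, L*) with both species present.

From dL/dt = 0 with L > 0: 0.00223H* = 0.417, so H* = 187.
Substitute into dH/dt = 0: 0.546(1 - 187/372) = 0.0413L*.
The bracket is 0.497, giving L* = 0.272/0.0413 = 6.57.

H* ≈ 187, L* ≈ 6.57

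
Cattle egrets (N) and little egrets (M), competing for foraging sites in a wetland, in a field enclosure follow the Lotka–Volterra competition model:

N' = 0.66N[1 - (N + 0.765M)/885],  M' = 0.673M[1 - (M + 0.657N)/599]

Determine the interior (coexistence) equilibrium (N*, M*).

Setting both brackets to zero gives the nullclines N + 0.765M = 885 and 0.657N + M = 599.
Substituting M = 599 - 0.657N into the first: N(1 - 0.765·0.657) = 885 - 0.765·599.
So N* = 427/0.497 = 858, and then M* = 599 - 0.657·858 = 35.3.

N* ≈ 858, M* ≈ 35.3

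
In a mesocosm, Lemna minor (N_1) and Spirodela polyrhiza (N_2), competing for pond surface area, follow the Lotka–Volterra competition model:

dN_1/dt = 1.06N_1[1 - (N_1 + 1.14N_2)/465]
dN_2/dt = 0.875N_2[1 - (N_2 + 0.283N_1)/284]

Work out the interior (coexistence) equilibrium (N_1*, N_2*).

Setting both brackets to zero gives the nullclines N_1 + 1.14N_2 = 465 and 0.283N_1 + N_2 = 284.
Substituting N_2 = 284 - 0.283N_1 into the first: N_1(1 - 1.14·0.283) = 465 - 1.14·284.
So N_1* = 141/0.677 = 209, and then N_2* = 284 - 0.283·209 = 225.

N_1* ≈ 209, N_2* ≈ 225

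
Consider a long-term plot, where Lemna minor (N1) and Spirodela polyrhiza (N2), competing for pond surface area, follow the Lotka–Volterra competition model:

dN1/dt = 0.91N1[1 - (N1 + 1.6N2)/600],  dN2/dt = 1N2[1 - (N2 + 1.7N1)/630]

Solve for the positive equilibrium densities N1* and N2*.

N1* ≈ 237, N2* ≈ 227

Setting both brackets to zero gives the nullclines N1 + 1.6N2 = 600 and 1.7N1 + N2 = 630.
Substituting N2 = 630 - 1.7N1 into the first: N1(1 - 1.6·1.7) = 600 - 1.6·630.
So N1* = -408/-1.72 = 237, and then N2* = 630 - 1.7·237 = 227.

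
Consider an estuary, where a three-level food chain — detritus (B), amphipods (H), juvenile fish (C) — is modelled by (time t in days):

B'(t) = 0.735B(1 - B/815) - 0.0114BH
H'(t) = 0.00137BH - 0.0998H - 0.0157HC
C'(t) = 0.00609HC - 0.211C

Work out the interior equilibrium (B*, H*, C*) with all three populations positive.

B* ≈ 377, H* ≈ 34.6, C* ≈ 26.5

From dC/dt = 0: 0.00609H* = 0.211, so H* = 34.6.
From dB/dt = 0: 0.735(1 - B*/815) = 0.0114·34.6, giving B* = 815·(1 - 0.537) = 377.
From dH/dt = 0: 0.00137·377 - 0.0998 = 0.0157C*, so C* = 0.417/0.0157 = 26.5.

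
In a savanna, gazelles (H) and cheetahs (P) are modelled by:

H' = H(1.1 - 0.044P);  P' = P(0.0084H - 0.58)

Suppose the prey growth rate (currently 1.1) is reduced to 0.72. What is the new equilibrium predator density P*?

At the interior fixed point, setting dH/dt = 0 with H > 0 fixes P* = (prey growth rate)/(HP coefficient) — independent of the other coefficients.
With the change, P* = 0.72/0.044 = 16.4; it falls from 25.

P* ≈ 16.4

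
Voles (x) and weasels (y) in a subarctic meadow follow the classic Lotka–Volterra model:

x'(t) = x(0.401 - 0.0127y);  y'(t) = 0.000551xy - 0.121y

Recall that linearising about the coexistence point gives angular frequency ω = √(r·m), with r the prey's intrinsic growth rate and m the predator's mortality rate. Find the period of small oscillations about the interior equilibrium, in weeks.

Here r = 0.401 and m = 0.121, so r·m = 0.0485.
ω = √0.0485 = 0.22 per week, hence T = 2π/ω ≈ 28.5 weeks.

T ≈ 28.5 weeks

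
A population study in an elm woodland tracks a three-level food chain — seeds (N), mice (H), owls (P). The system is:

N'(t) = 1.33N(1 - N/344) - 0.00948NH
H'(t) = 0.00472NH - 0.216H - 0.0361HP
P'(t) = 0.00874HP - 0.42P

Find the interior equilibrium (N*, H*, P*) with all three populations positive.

From dP/dt = 0: 0.00874H* = 0.42, so H* = 48.1.
From dN/dt = 0: 1.33(1 - N*/344) = 0.00948·48.1, giving N* = 344·(1 - 0.343) = 226.
From dH/dt = 0: 0.00472·226 - 0.216 = 0.0361P*, so P* = 0.852/0.0361 = 23.6.

N* ≈ 226, H* ≈ 48.1, P* ≈ 23.6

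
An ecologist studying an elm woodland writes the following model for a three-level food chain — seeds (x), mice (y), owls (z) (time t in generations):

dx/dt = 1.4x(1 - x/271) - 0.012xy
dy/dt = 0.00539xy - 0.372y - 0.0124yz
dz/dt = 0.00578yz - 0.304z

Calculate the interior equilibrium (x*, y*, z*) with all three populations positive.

From dz/dt = 0: 0.00578y* = 0.304, so y* = 52.6.
From dx/dt = 0: 1.4(1 - x*/271) = 0.012·52.6, giving x* = 271·(1 - 0.451) = 149.
From dy/dt = 0: 0.00539·149 - 0.372 = 0.0124z*, so z* = 0.43/0.0124 = 34.7.

x* ≈ 149, y* ≈ 52.6, z* ≈ 34.7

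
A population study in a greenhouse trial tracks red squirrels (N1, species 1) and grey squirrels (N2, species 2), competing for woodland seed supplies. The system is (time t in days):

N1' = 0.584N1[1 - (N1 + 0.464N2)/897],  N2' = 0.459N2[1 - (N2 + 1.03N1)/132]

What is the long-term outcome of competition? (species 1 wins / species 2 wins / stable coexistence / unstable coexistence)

Compare the nullcline intercepts: K1/α12 = 897/0.464 = 1930 > K2 = 132; K2/α21 = 132/1.03 = 128 < K1 = 897.
Since the inequalities point opposite ways, species 1 can invade but species 2 cannot.

species 1 excludes species 2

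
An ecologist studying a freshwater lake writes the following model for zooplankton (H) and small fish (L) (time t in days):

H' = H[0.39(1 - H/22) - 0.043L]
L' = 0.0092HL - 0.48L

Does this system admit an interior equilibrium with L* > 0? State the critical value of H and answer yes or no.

The predator equation gives dL/dt > 0 only when H > 0.48/0.0092 = 52.2.
Without the predator, H → K = 22. Since 22 < 52.2, the predator cannot invade.

Threshold H = 52.2; K < 52.2, so no, the predator goes extinct.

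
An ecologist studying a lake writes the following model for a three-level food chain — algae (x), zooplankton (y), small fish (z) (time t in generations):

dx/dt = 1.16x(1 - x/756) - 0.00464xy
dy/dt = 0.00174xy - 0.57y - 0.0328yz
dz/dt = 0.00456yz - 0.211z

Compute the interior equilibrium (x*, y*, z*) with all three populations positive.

From dz/dt = 0: 0.00456y* = 0.211, so y* = 46.3.
From dx/dt = 0: 1.16(1 - x*/756) = 0.00464·46.3, giving x* = 756·(1 - 0.185) = 616.
From dy/dt = 0: 0.00174·616 - 0.57 = 0.0328z*, so z* = 0.502/0.0328 = 15.3.

x* ≈ 616, y* ≈ 46.3, z* ≈ 15.3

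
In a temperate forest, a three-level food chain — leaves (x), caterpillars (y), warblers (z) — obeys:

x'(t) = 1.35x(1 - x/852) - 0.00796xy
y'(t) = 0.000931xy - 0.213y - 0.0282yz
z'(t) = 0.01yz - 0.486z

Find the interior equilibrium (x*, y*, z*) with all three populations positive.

x* ≈ 608, y* ≈ 48.6, z* ≈ 12.5

From dz/dt = 0: 0.01y* = 0.486, so y* = 48.6.
From dx/dt = 0: 1.35(1 - x*/852) = 0.00796·48.6, giving x* = 852·(1 - 0.287) = 608.
From dy/dt = 0: 0.000931·608 - 0.213 = 0.0282z*, so z* = 0.353/0.0282 = 12.5.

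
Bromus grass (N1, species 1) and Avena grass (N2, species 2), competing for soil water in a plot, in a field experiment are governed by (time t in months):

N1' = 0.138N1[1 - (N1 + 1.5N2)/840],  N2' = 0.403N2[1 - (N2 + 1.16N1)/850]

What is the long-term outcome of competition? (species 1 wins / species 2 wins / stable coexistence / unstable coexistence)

Compare the nullcline intercepts: K1/α12 = 840/1.5 = 560 < K2 = 850; K2/α21 = 850/1.16 = 733 < K1 = 840.
Since both are reversed, neither can invade when rare; the interior point is a saddle.

unstable coexistence (outcome depends on initial conditions)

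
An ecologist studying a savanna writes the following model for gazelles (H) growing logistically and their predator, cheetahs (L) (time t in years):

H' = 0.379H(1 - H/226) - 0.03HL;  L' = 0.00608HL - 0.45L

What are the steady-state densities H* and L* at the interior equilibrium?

H* ≈ 74, L* ≈ 8.5

From dL/dt = 0 with L > 0: 0.00608H* = 0.45, so H* = 74.
Substitute into dH/dt = 0: 0.379(1 - 74/226) = 0.03L*.
The bracket is 0.673, giving L* = 0.255/0.03 = 8.5.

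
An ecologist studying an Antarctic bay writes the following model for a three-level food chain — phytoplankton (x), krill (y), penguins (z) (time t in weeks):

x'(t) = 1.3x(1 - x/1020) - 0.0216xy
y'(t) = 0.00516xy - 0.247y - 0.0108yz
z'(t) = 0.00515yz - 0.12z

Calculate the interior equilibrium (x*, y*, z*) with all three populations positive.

x* ≈ 625, y* ≈ 23.3, z* ≈ 276

From dz/dt = 0: 0.00515y* = 0.12, so y* = 23.3.
From dx/dt = 0: 1.3(1 - x*/1020) = 0.0216·23.3, giving x* = 1020·(1 - 0.387) = 625.
From dy/dt = 0: 0.00516·625 - 0.247 = 0.0108z*, so z* = 2.98/0.0108 = 276.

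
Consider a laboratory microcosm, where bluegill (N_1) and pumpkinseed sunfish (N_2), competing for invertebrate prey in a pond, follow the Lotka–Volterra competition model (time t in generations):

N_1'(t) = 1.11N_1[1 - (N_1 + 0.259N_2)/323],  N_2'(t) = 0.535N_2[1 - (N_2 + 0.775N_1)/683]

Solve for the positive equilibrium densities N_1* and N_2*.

Setting both brackets to zero gives the nullclines N_1 + 0.259N_2 = 323 and 0.775N_1 + N_2 = 683.
Substituting N_2 = 683 - 0.775N_1 into the first: N_1(1 - 0.259·0.775) = 323 - 0.259·683.
So N_1* = 146/0.799 = 183, and then N_2* = 683 - 0.775·183 = 541.

N_1* ≈ 183, N_2* ≈ 541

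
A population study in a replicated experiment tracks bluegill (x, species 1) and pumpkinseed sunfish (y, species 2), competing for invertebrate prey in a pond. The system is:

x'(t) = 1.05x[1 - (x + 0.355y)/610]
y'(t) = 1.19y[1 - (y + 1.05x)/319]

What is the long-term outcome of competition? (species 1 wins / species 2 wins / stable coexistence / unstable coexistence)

Compare the nullcline intercepts: K1/α12 = 610/0.355 = 1720 > K2 = 319; K2/α21 = 319/1.05 = 304 < K1 = 610.
Since the inequalities point opposite ways, species 1 can invade but species 2 cannot.

species 1 excludes species 2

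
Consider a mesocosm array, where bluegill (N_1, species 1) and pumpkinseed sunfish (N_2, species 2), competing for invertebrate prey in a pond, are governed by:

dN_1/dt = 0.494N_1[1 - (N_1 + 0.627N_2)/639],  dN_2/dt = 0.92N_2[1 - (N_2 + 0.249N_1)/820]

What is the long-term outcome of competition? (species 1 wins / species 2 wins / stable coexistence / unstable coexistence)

stable coexistence

Compare the nullcline intercepts: K1/α12 = 639/0.627 = 1020 > K2 = 820; K2/α21 = 820/0.249 = 3290 > K1 = 639.
Since both inequalities hold, each species can invade when rare, so the interior equilibrium is stable.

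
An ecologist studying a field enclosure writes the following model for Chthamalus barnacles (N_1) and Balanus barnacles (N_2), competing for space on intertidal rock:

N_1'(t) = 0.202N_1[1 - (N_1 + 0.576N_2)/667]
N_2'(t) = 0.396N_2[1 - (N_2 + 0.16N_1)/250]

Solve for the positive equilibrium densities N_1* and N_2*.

Setting both brackets to zero gives the nullclines N_1 + 0.576N_2 = 667 and 0.16N_1 + N_2 = 250.
Substituting N_2 = 250 - 0.16N_1 into the first: N_1(1 - 0.576·0.16) = 667 - 0.576·250.
So N_1* = 523/0.908 = 576, and then N_2* = 250 - 0.16·576 = 158.

N_1* ≈ 576, N_2* ≈ 158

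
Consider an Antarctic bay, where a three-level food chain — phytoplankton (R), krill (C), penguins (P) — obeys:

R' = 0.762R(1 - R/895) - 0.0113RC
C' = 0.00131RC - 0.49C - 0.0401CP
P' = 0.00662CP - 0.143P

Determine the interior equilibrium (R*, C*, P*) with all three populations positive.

From dP/dt = 0: 0.00662C* = 0.143, so C* = 21.6.
From dR/dt = 0: 0.762(1 - R*/895) = 0.0113·21.6, giving R* = 895·(1 - 0.32) = 608.
From dC/dt = 0: 0.00131·608 - 0.49 = 0.0401P*, so P* = 0.307/0.0401 = 7.65.

R* ≈ 608, C* ≈ 21.6, P* ≈ 7.65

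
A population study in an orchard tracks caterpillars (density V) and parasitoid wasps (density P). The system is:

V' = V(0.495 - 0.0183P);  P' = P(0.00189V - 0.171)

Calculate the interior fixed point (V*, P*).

V* ≈ 90.5, P* ≈ 27

Set dP/dt = 0 with P > 0: 0.00189V - 0.171 = 0, so V* = 0.171/0.00189 = 90.5.
Set dV/dt = 0 with V > 0: 0.495 - 0.0183P = 0, so P* = 0.495/0.0183 = 27.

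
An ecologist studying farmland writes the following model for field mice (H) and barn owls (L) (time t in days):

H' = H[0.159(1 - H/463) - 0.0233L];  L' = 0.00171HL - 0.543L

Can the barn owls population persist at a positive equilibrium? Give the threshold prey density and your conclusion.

Threshold H = 318; K > 318, so yes, the predator persists.

The predator equation gives dL/dt > 0 only when H > 0.543/0.00171 = 318.
Without the predator, H → K = 463. Since 463 > 318, the predator can invade and persist.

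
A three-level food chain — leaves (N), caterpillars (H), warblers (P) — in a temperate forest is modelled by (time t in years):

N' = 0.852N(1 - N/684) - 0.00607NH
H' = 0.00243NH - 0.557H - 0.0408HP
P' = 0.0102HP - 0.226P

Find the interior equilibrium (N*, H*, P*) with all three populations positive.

From dP/dt = 0: 0.0102H* = 0.226, so H* = 22.2.
From dN/dt = 0: 0.852(1 - N*/684) = 0.00607·22.2, giving N* = 684·(1 - 0.158) = 576.
From dH/dt = 0: 0.00243·576 - 0.557 = 0.0408P*, so P* = 0.843/0.0408 = 20.7.

N* ≈ 576, H* ≈ 22.2, P* ≈ 20.7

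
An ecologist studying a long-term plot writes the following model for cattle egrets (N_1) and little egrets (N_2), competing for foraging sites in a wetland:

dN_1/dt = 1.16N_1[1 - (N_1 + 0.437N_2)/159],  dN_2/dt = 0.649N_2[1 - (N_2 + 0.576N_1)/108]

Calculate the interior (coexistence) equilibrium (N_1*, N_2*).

N_1* ≈ 149, N_2* ≈ 21.9

Setting both brackets to zero gives the nullclines N_1 + 0.437N_2 = 159 and 0.576N_1 + N_2 = 108.
Substituting N_2 = 108 - 0.576N_1 into the first: N_1(1 - 0.437·0.576) = 159 - 0.437·108.
So N_1* = 112/0.748 = 149, and then N_2* = 108 - 0.576·149 = 21.9.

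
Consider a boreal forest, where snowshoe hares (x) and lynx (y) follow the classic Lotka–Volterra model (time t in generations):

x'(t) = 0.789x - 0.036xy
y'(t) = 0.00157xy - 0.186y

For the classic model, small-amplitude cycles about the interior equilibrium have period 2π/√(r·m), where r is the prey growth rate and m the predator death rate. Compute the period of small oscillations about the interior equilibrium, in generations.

Here r = 0.789 and m = 0.186, so r·m = 0.147.
ω = √0.147 = 0.383 per generation, hence T = 2π/ω ≈ 16.4 generations.

T ≈ 16.4 generations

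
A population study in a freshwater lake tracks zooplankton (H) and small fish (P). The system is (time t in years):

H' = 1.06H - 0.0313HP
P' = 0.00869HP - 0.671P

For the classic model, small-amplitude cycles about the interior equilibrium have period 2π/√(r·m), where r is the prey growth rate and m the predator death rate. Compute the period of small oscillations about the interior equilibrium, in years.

Here r = 1.06 and m = 0.671, so r·m = 0.711.
ω = √0.711 = 0.843 per year, hence T = 2π/ω ≈ 7.45 years.

T ≈ 7.45 years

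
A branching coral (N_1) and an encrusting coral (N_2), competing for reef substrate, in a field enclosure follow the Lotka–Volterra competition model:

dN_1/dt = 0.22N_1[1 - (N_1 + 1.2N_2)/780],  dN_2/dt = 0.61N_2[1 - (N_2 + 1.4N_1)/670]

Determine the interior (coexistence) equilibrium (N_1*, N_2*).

Setting both brackets to zero gives the nullclines N_1 + 1.2N_2 = 780 and 1.4N_1 + N_2 = 670.
Substituting N_2 = 670 - 1.4N_1 into the first: N_1(1 - 1.2·1.4) = 780 - 1.2·670.
So N_1* = -24/-0.68 = 35.3, and then N_2* = 670 - 1.4·35.3 = 621.

N_1* ≈ 35.3, N_2* ≈ 621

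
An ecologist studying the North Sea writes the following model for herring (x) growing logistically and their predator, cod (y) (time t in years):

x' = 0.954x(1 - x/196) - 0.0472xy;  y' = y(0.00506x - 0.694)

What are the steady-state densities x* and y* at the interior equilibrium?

From dy/dt = 0 with y > 0: 0.00506x* = 0.694, so x* = 137.
Substitute into dx/dt = 0: 0.954(1 - 137/196) = 0.0472y*.
The bracket is 0.3, giving y* = 0.286/0.0472 = 6.07.

x* ≈ 137, y* ≈ 6.07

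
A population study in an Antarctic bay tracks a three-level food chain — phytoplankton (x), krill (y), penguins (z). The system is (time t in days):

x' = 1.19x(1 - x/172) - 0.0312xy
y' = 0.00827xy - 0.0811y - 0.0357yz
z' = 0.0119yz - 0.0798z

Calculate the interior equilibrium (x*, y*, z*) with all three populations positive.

From dz/dt = 0: 0.0119y* = 0.0798, so y* = 6.71.
From dx/dt = 0: 1.19(1 - x*/172) = 0.0312·6.71, giving x* = 172·(1 - 0.176) = 142.
From dy/dt = 0: 0.00827·142 - 0.0811 = 0.0357z*, so z* = 1.09/0.0357 = 30.6.

x* ≈ 142, y* ≈ 6.71, z* ≈ 30.6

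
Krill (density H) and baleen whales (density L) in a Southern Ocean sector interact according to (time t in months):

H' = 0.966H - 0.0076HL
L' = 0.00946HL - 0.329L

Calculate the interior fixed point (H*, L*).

H* ≈ 34.8, L* ≈ 127

Set dL/dt = 0 with L > 0: 0.00946H - 0.329 = 0, so H* = 0.329/0.00946 = 34.8.
Set dH/dt = 0 with H > 0: 0.966 - 0.0076L = 0, so L* = 0.966/0.0076 = 127.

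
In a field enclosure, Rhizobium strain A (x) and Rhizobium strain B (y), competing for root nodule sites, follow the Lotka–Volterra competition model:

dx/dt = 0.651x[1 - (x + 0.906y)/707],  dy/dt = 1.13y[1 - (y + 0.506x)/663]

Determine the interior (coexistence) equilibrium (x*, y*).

Setting both brackets to zero gives the nullclines x + 0.906y = 707 and 0.506x + y = 663.
Substituting y = 663 - 0.506x into the first: x(1 - 0.906·0.506) = 707 - 0.906·663.
So x* = 106/0.542 = 196, and then y* = 663 - 0.506·196 = 564.

x* ≈ 196, y* ≈ 564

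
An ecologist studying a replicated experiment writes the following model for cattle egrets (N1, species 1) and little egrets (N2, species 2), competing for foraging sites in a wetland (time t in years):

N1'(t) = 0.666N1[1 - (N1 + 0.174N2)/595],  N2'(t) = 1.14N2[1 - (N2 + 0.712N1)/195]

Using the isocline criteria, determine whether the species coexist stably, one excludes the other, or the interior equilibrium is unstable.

species 1 excludes species 2

Compare the nullcline intercepts: K1/α12 = 595/0.174 = 3420 > K2 = 195; K2/α21 = 195/0.712 = 274 < K1 = 595.
Since the inequalities point opposite ways, species 1 can invade but species 2 cannot.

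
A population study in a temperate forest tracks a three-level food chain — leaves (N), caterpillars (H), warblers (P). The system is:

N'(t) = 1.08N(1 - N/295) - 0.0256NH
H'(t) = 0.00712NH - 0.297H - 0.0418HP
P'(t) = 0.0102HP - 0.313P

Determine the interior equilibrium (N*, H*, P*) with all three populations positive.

N* ≈ 80.4, H* ≈ 30.7, P* ≈ 6.59

From dP/dt = 0: 0.0102H* = 0.313, so H* = 30.7.
From dN/dt = 0: 1.08(1 - N*/295) = 0.0256·30.7, giving N* = 295·(1 - 0.727) = 80.4.
From dH/dt = 0: 0.00712·80.4 - 0.297 = 0.0418P*, so P* = 0.276/0.0418 = 6.59.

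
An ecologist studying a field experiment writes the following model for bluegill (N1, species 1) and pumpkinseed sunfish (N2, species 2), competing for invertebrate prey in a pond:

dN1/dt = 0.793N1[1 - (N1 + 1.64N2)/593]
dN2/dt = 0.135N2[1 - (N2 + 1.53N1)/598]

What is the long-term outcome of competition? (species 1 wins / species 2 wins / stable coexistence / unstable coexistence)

Compare the nullcline intercepts: K1/α12 = 593/1.64 = 362 < K2 = 598; K2/α21 = 598/1.53 = 391 < K1 = 593.
Since both are reversed, neither can invade when rare; the interior point is a saddle.

unstable coexistence (outcome depends on initial conditions)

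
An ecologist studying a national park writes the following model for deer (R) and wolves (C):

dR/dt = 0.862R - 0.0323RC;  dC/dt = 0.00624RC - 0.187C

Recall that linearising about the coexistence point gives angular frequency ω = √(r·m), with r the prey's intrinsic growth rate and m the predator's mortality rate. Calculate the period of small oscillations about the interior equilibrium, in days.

T ≈ 15.6 days

Here r = 0.862 and m = 0.187, so r·m = 0.161.
ω = √0.161 = 0.401 per day, hence T = 2π/ω ≈ 15.6 days.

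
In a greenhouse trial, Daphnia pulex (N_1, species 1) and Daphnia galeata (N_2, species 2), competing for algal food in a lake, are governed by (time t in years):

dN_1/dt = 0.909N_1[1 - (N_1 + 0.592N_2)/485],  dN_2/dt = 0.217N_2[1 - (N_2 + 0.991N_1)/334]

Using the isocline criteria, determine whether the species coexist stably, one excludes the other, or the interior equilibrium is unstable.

Compare the nullcline intercepts: K1/α12 = 485/0.592 = 819 > K2 = 334; K2/α21 = 334/0.991 = 337 < K1 = 485.
Since the inequalities point opposite ways, species 1 can invade but species 2 cannot.

species 1 excludes species 2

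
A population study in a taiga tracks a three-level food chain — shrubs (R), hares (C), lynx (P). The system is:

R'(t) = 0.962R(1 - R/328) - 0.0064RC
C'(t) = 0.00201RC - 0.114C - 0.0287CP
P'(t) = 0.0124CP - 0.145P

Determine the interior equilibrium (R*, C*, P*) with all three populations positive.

From dP/dt = 0: 0.0124C* = 0.145, so C* = 11.7.
From dR/dt = 0: 0.962(1 - R*/328) = 0.0064·11.7, giving R* = 328·(1 - 0.0778) = 302.
From dC/dt = 0: 0.00201·302 - 0.114 = 0.0287P*, so P* = 0.494/0.0287 = 17.2.

R* ≈ 302, C* ≈ 11.7, P* ≈ 17.2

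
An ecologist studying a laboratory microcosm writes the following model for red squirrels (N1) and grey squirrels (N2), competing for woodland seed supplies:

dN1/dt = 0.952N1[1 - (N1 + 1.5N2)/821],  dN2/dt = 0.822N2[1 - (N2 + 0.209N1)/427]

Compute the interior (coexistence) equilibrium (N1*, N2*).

N1* ≈ 263, N2* ≈ 372

Setting both brackets to zero gives the nullclines N1 + 1.5N2 = 821 and 0.209N1 + N2 = 427.
Substituting N2 = 427 - 0.209N1 into the first: N1(1 - 1.5·0.209) = 821 - 1.5·427.
So N1* = 180/0.686 = 263, and then N2* = 427 - 0.209·263 = 372.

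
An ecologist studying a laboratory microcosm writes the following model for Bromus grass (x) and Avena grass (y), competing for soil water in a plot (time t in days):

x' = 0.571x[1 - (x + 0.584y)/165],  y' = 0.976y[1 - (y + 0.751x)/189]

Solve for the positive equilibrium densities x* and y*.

x* ≈ 97.3, y* ≈ 116

Setting both brackets to zero gives the nullclines x + 0.584y = 165 and 0.751x + y = 189.
Substituting y = 189 - 0.751x into the first: x(1 - 0.584·0.751) = 165 - 0.584·189.
So x* = 54.6/0.561 = 97.3, and then y* = 189 - 0.751·97.3 = 116.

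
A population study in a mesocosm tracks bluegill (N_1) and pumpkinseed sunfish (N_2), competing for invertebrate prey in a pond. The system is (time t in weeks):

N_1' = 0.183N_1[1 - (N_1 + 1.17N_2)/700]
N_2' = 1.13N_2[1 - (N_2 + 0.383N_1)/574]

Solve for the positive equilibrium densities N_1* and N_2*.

N_1* ≈ 51.5, N_2* ≈ 554

Setting both brackets to zero gives the nullclines N_1 + 1.17N_2 = 700 and 0.383N_1 + N_2 = 574.
Substituting N_2 = 574 - 0.383N_1 into the first: N_1(1 - 1.17·0.383) = 700 - 1.17·574.
So N_1* = 28.4/0.552 = 51.5, and then N_2* = 574 - 0.383·51.5 = 554.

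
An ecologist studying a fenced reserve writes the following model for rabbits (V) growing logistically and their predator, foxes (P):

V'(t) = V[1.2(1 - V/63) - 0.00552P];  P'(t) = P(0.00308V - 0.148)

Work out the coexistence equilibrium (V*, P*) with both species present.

From dP/dt = 0 with P > 0: 0.00308V* = 0.148, so V* = 48.1.
Substitute into dV/dt = 0: 1.2(1 - 48.1/63) = 0.00552P*.
The bracket is 0.237, giving P* = 0.285/0.00552 = 51.6.

V* ≈ 48.1, P* ≈ 51.6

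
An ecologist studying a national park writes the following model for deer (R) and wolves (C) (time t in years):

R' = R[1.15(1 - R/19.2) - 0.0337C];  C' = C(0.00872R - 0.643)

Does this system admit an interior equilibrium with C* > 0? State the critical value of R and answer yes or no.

The predator equation gives dC/dt > 0 only when R > 0.643/0.00872 = 73.7.
Without the predator, R → K = 19.2. Since 19.2 < 73.7, the predator cannot invade.

Threshold R = 73.7; K < 73.7, so no, the predator goes extinct.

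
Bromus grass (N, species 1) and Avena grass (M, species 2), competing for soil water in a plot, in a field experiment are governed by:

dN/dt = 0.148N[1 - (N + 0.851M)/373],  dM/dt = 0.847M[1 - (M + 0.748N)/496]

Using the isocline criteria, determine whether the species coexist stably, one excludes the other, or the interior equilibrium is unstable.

Compare the nullcline intercepts: K1/α12 = 373/0.851 = 438 < K2 = 496; K2/α21 = 496/0.748 = 663 > K1 = 373.
Since the inequalities point opposite ways, species 2 can invade but species 1 cannot.

species 2 excludes species 1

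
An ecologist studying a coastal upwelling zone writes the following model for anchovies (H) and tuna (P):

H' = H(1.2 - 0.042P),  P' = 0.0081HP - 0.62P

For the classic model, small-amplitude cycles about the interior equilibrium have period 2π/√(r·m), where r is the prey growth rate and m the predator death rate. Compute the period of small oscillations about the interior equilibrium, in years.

Here r = 1.2 and m = 0.62, so r·m = 0.744.
ω = √0.744 = 0.863 per year, hence T = 2π/ω ≈ 7.28 years.

T ≈ 7.28 years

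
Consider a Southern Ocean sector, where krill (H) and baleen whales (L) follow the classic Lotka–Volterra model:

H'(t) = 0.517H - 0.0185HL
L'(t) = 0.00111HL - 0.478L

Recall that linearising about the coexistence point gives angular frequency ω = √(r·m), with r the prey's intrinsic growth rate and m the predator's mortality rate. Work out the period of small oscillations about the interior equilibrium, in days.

Here r = 0.517 and m = 0.478, so r·m = 0.247.
ω = √0.247 = 0.497 per day, hence T = 2π/ω ≈ 12.6 days.

T ≈ 12.6 days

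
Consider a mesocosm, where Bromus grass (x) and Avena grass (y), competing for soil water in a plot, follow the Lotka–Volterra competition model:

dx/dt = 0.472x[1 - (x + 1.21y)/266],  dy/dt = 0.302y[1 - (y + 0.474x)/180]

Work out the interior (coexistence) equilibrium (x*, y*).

Setting both brackets to zero gives the nullclines x + 1.21y = 266 and 0.474x + y = 180.
Substituting y = 180 - 0.474x into the first: x(1 - 1.21·0.474) = 266 - 1.21·180.
So x* = 48.2/0.426 = 113, and then y* = 180 - 0.474·113 = 126.

x* ≈ 113, y* ≈ 126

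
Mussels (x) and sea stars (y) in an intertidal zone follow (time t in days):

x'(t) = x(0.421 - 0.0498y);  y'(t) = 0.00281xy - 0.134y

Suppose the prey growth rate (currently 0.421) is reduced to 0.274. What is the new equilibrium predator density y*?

y* ≈ 5.5

At the interior fixed point, setting dx/dt = 0 with x > 0 fixes y* = (prey growth rate)/(xy coefficient) — independent of the other coefficients.
With the change, y* = 0.274/0.0498 = 5.5; it falls from 8.45.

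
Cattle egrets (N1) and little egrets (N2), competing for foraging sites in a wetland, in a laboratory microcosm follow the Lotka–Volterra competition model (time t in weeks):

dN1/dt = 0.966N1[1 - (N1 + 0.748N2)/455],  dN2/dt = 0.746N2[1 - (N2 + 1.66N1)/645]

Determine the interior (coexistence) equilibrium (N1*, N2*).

N1* ≈ 114, N2* ≈ 456

Setting both brackets to zero gives the nullclines N1 + 0.748N2 = 455 and 1.66N1 + N2 = 645.
Substituting N2 = 645 - 1.66N1 into the first: N1(1 - 0.748·1.66) = 455 - 0.748·645.
So N1* = -27.5/-0.242 = 114, and then N2* = 645 - 1.66·114 = 456.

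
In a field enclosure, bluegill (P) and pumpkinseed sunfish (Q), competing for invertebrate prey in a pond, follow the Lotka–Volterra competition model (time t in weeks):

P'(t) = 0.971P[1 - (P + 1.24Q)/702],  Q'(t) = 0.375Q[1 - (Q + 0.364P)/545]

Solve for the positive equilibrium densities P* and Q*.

Setting both brackets to zero gives the nullclines P + 1.24Q = 702 and 0.364P + Q = 545.
Substituting Q = 545 - 0.364P into the first: P(1 - 1.24·0.364) = 702 - 1.24·545.
So P* = 26.2/0.549 = 47.8, and then Q* = 545 - 0.364·47.8 = 528.

P* ≈ 47.8, Q* ≈ 528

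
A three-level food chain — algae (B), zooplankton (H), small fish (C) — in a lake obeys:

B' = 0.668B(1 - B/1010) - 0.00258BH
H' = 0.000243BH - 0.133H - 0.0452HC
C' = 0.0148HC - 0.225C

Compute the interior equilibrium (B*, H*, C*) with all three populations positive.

B* ≈ 951, H* ≈ 15.2, C* ≈ 2.17

From dC/dt = 0: 0.0148H* = 0.225, so H* = 15.2.
From dB/dt = 0: 0.668(1 - B*/1010) = 0.00258·15.2, giving B* = 1010·(1 - 0.0587) = 951.
From dH/dt = 0: 0.000243·951 - 0.133 = 0.0452C*, so C* = 0.098/0.0452 = 2.17.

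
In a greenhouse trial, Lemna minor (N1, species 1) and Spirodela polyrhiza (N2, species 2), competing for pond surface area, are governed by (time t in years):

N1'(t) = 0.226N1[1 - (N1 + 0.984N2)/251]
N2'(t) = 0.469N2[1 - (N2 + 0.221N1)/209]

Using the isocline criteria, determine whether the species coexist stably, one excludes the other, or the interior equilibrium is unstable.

stable coexistence

Compare the nullcline intercepts: K1/α12 = 251/0.984 = 255 > K2 = 209; K2/α21 = 209/0.221 = 946 > K1 = 251.
Since both inequalities hold, each species can invade when rare, so the interior equilibrium is stable.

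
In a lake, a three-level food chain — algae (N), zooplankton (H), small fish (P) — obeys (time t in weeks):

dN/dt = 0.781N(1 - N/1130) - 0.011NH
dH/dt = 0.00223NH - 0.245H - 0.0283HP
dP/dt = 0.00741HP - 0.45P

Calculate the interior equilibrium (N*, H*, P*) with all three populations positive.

N* ≈ 163, H* ≈ 60.7, P* ≈ 4.22

From dP/dt = 0: 0.00741H* = 0.45, so H* = 60.7.
From dN/dt = 0: 0.781(1 - N*/1130) = 0.011·60.7, giving N* = 1130·(1 - 0.855) = 163.
From dH/dt = 0: 0.00223·163 - 0.245 = 0.0283P*, so P* = 0.12/0.0283 = 4.22.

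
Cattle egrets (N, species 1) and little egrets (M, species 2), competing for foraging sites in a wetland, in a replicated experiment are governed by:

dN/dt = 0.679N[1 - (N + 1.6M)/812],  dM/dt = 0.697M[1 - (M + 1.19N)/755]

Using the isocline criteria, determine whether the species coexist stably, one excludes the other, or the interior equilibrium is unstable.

unstable coexistence (outcome depends on initial conditions)

Compare the nullcline intercepts: K1/α12 = 812/1.6 = 508 < K2 = 755; K2/α21 = 755/1.19 = 634 < K1 = 812.
Since both are reversed, neither can invade when rare; the interior point is a saddle.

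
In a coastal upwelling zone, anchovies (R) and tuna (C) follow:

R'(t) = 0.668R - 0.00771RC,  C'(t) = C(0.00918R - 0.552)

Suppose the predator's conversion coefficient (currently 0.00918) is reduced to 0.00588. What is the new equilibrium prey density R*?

At the interior fixed point, setting dC/dt = 0 with C > 0 fixes R* = (predator death rate)/(RC coefficient) — independent of the other coefficients.
With the change, R* = 0.552/0.00588 = 93.9; it rises from 60.1.

R* ≈ 93.9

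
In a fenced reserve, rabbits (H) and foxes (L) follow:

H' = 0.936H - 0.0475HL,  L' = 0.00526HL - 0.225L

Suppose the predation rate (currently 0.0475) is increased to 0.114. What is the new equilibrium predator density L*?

L* ≈ 8.21

At the interior fixed point, setting dH/dt = 0 with H > 0 fixes L* = (prey growth rate)/(HL coefficient) — independent of the other coefficients.
With the change, L* = 0.936/0.114 = 8.21; it falls from 19.7.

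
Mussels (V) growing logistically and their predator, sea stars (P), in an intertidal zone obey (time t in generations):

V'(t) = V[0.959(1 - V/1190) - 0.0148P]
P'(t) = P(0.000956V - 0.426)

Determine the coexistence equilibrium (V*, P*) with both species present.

From dP/dt = 0 with P > 0: 0.000956V* = 0.426, so V* = 446.
Substitute into dV/dt = 0: 0.959(1 - 446/1190) = 0.0148P*.
The bracket is 0.626, giving P* = 0.6/0.0148 = 40.5.

V* ≈ 446, P* ≈ 40.5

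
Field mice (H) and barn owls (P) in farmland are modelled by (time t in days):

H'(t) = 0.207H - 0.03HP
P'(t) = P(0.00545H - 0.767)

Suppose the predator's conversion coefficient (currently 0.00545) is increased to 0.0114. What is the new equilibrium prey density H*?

At the interior fixed point, setting dP/dt = 0 with P > 0 fixes H* = (predator death rate)/(HP coefficient) — independent of the other coefficients.
With the change, H* = 0.767/0.0114 = 67.3; it falls from 141.

H* ≈ 67.3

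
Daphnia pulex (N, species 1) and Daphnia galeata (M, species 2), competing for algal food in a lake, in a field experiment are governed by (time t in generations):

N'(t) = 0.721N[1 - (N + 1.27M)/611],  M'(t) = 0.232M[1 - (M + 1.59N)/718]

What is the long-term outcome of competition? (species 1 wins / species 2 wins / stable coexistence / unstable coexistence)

Compare the nullcline intercepts: K1/α12 = 611/1.27 = 481 < K2 = 718; K2/α21 = 718/1.59 = 452 < K1 = 611.
Since both are reversed, neither can invade when rare; the interior point is a saddle.

unstable coexistence (outcome depends on initial conditions)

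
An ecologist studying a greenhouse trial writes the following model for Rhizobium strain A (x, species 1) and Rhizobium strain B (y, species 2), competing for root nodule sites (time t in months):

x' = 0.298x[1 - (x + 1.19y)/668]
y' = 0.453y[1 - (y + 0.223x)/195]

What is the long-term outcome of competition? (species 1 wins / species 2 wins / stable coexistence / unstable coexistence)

stable coexistence

Compare the nullcline intercepts: K1/α12 = 668/1.19 = 561 > K2 = 195; K2/α21 = 195/0.223 = 874 > K1 = 668.
Since both inequalities hold, each species can invade when rare, so the interior equilibrium is stable.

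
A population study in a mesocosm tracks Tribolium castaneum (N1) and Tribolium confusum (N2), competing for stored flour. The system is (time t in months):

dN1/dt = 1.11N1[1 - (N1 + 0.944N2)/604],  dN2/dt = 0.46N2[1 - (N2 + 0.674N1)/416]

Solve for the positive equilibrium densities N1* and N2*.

N1* ≈ 581, N2* ≈ 24.5

Setting both brackets to zero gives the nullclines N1 + 0.944N2 = 604 and 0.674N1 + N2 = 416.
Substituting N2 = 416 - 0.674N1 into the first: N1(1 - 0.944·0.674) = 604 - 0.944·416.
So N1* = 211/0.364 = 581, and then N2* = 416 - 0.674·581 = 24.5.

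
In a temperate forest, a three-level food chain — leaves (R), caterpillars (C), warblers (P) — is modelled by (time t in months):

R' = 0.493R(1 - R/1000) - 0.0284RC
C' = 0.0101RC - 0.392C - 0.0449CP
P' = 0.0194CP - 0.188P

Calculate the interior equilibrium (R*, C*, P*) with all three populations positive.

R* ≈ 442, C* ≈ 9.69, P* ≈ 90.6

From dP/dt = 0: 0.0194C* = 0.188, so C* = 9.69.
From dR/dt = 0: 0.493(1 - R*/1000) = 0.0284·9.69, giving R* = 1000·(1 - 0.558) = 442.
From dC/dt = 0: 0.0101·442 - 0.392 = 0.0449P*, so P* = 4.07/0.0449 = 90.6.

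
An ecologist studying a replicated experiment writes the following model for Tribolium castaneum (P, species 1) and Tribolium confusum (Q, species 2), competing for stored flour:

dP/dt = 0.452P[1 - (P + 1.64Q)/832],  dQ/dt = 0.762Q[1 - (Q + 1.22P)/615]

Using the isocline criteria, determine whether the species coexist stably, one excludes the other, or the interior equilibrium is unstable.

Compare the nullcline intercepts: K1/α12 = 832/1.64 = 507 < K2 = 615; K2/α21 = 615/1.22 = 504 < K1 = 832.
Since both are reversed, neither can invade when rare; the interior point is a saddle.

unstable coexistence (outcome depends on initial conditions)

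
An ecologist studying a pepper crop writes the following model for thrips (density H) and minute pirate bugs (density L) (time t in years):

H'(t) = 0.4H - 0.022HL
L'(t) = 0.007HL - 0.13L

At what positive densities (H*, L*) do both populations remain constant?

Set dL/dt = 0 with L > 0: 0.007H - 0.13 = 0, so H* = 0.13/0.007 = 18.6.
Set dH/dt = 0 with H > 0: 0.4 - 0.022L = 0, so L* = 0.4/0.022 = 18.2.

H* ≈ 18.6, L* ≈ 18.2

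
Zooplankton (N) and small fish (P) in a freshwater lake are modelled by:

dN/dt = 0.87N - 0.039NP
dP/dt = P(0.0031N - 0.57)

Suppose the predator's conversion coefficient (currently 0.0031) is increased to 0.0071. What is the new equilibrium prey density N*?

At the interior fixed point, setting dP/dt = 0 with P > 0 fixes N* = (predator death rate)/(NP coefficient) — independent of the other coefficients.
With the change, N* = 0.57/0.0071 = 80.3; it falls from 184.

N* ≈ 80.3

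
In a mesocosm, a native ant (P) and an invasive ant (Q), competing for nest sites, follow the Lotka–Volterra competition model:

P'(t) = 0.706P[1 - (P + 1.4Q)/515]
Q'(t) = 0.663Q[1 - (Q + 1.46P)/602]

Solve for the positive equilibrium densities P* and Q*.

Setting both brackets to zero gives the nullclines P + 1.4Q = 515 and 1.46P + Q = 602.
Substituting Q = 602 - 1.46P into the first: P(1 - 1.4·1.46) = 515 - 1.4·602.
So P* = -328/-1.04 = 314, and then Q* = 602 - 1.46·314 = 144.

P* ≈ 314, Q* ≈ 144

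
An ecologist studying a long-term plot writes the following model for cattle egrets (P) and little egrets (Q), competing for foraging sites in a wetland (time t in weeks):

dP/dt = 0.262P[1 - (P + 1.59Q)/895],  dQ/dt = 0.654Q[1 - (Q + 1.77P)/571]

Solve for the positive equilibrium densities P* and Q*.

P* ≈ 7.1, Q* ≈ 558

Setting both brackets to zero gives the nullclines P + 1.59Q = 895 and 1.77P + Q = 571.
Substituting Q = 571 - 1.77P into the first: P(1 - 1.59·1.77) = 895 - 1.59·571.
So P* = -12.9/-1.81 = 7.1, and then Q* = 571 - 1.77·7.1 = 558.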